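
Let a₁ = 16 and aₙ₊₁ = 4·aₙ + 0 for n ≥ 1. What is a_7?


Computing step by step:
a_1 = 16
a_2 = 64
a_3 = 256
a_4 = 1024
a_5 = 4096
a_6 = 16384
a_7 = 65536


a_7 = 65536


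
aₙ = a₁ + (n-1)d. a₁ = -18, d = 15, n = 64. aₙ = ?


aₙ = a₁ + (n-1)d
= -18 + (64-1)×15
= -18 + 945
= 927

a_64 = 927


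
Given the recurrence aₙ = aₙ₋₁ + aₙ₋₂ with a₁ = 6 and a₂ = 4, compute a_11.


Computing iteratively: 6, 4, 10, 14, 24, 38, 62, 100, 162, 262, 424
a_11 = 424

a_11 = 424


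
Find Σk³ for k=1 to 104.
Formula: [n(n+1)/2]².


n(n+1)/2 = 104×105/2 = 5460
Σk³ = 5460² = 29811600

Σk³ = 29811600


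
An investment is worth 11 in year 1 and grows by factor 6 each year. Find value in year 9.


aₙ = a₁·r^(n-1)
= 11×6^8
= 11×1679616
= 18475776

a_9 = 18475776


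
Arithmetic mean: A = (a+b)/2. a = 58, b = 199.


AM = (58 + 199)/2 = 257/2 = 128.5

AM = 128.5


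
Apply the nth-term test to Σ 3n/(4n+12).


lim(n→∞) 3n/(4n+12) = 3/4 = 3/4  (divide numerator and denominator by n)
lim aₙ = 3/4 ≠ 0 → series DIVERGES

Diverges (lim aₙ = 3/4 ≠ 0)


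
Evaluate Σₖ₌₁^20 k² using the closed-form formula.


n = 20
n(n+1)(2n+1)/6 = 20×21×41/6
= 17220/6 = 2870

Σk² = 2870


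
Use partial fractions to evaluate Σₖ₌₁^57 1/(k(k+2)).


1/(k(k+2)) = (1/2)·(1/k - 1/(k+2)) (partial fractions)
Telescoping: Σ = (1/2)·(1 + 1/2 - 1/58 - 1/59) = 1254/1711

Sum = 1254/1711


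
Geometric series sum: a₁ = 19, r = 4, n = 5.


Sₙ = 19×(4^5 - 1)/(4 - 1)
= 19×(1024 - 1)/3
= 19×1023/3
= 6479

S_5 = 6479


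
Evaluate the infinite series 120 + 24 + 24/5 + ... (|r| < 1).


S∞ = a₁/(1-r) = 120/(1 - 1/5)
= 120/(4/5)
= 150

S∞ = 150


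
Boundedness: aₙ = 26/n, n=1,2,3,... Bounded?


a₁ = 26, a₂ = 26/2, a₃ = 26/3, ...
0 < aₙ ≤ 26 for all n ≥ 1
Lower bound: 0, Upper bound: 26
The sequence IS bounded

Bounded (0 < aₙ ≤ 26)


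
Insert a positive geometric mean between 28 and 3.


GM = √(28×3) = √84 = 9.1652

GM = 9.1652


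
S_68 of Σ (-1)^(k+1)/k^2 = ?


S = 1 - 1/4 + 1/9 - 1/16 + 1/25 - 1/36 + 1/49 - 1/64 ± ...
= 0.8224
(Full series converges to +π²/12 ≈ +0.8225)

S_68 = 0.8224


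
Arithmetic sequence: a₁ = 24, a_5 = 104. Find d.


d = (aₙ - a₁)/(n-1)
= (104 - 24)/(5-1)
= 80/4 = 20

d = 20


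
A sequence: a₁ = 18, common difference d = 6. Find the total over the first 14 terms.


aₙ = 18 + (14-1)×6 = 96
Sₙ = n(a₁+aₙ)/2 = 14×(18+96)/2
= 14×114/2 = 798

S_14 = 798


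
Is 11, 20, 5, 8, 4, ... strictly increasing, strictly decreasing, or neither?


Differences: 9, -15, 3, -4
Difference at position 1 is +9 (> 0) but position 2 is -15 (< 0) — sequence both rises and falls
→ NOT monotonic

Not monotonic


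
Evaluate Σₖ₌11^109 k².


Σₖ₌11^109 k² = Σₖ₌₁^109 k² − Σₖ₌₁^10 k²
= 109·110·219/6 − 10·11·21/6
= 437635 − 385 = 437250

Σk² = 437250


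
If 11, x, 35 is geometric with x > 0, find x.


GM = √(11×35) = √385 = 19.6214

GM = 19.6214


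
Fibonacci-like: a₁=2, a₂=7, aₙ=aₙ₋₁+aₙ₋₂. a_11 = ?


Computing iteratively: 2, 7, 9, 16, 25, 41, 66, 107, 173, 280, 453
a_11 = 453

a_11 = 453


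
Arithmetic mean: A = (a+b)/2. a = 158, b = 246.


AM = (158 + 246)/2 = 404/2 = 202

AM = 202


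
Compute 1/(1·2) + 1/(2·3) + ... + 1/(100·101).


1/(k(k+1)) = 1/k - 1/(k+1) (partial fractions)
Telescoping: Σ = 1 - 1/101 = 100/101

Sum = 100/101


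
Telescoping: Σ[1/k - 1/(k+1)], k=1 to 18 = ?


Telescoping: adjacent terms cancel.
= 1/1 - 1/19
= 1 - 1/19 = 18/19

Sum = 18/19


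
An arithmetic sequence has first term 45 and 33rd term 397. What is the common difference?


d = (aₙ - a₁)/(n-1)
= (397 - 45)/(33-1)
= 352/32 = 11

d = 11


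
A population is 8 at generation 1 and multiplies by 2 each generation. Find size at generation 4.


aₙ = a₁·r^(n-1)
= 8×2^3
= 8×8
= 64

a_4 = 64


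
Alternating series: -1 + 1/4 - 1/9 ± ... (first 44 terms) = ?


S = -1 + 1/4 - 1/9 + 1/16 - 1/25 + 1/36 - 1/49 + 1/64 ± ...
= -0.8222
(Full series converges to -π²/12 ≈ -0.8225)

S_44 = -0.8222


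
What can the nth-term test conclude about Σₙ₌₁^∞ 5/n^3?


lim(n→∞) 5/n^3 = 0
lim aₙ = 0 → nth-term test is INCONCLUSIVE
(Need other tests; this is actually a convergent p-series with p=3 > 1)

Inconclusive (lim aₙ = 0; need another test)


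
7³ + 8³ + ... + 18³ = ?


Σₖ₌7^18 k³ = [18·19/2]² − [6·7/2]²
= 29241 − 441 = 28800

Σk³ = 28800


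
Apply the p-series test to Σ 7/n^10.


p-series test: Σ c/n^p converges if p > 1, diverges if p ≤ 1 (constant c > 0 doesn't affect convergence).
p = 10
10 > 1 → CONVERGES

Converges (p = 10 > 1)


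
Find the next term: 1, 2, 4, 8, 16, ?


Pattern: powers of 2: 2ⁿ
Terms: 1, 2, 4, 8, 16
Next term = 32

Next term = 32


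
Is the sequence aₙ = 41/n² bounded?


a₁ = 41, a₂ = 41/4, a₃ = 41/9, ...
0 < aₙ ≤ 41 for all n ≥ 1
The sequence IS bounded

Bounded (0 < aₙ ≤ 41)


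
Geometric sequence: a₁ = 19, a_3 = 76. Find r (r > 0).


r^(n-1) = aₙ/a₁
r^2 = 76/19 = 4
r = 4^(1/2)
= ±2; taking r > 0 gives r = 2

r = 2


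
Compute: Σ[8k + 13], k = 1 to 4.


Σ(8k+13) = 8·Σk + 13·n
= 8·10 + 13·4
= 80 + 52 = 132

Σ = 132


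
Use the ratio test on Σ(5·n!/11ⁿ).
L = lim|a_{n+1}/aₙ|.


aₙ = 5·n!/11^n
a_{n+1}/aₙ = (n+1)!/11^(n+1) × 11^n/n!  (constant 5 cancels)
= (n+1)/11
L = lim(n→∞) (n+1)/11 = ∞
L > 1 → series DIVERGES

Diverges (ratio test: L = ∞ > 1)


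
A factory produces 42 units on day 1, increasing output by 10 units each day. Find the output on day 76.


aₙ = a₁ + (n-1)d
= 42 + (76-1)×10
= 42 + 750
= 792

a_76 = 792


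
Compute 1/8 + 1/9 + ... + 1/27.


Σₖ₌8^27 1/k = 1/8 + 1/9 + 1/10 + ... + 1/27
= 104294993063/80313433200
≈ 1.2986

Sum = 104294993063/80313433200 ≈ 1.2986


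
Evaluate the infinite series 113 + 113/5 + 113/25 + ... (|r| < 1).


S∞ = a₁/(1-r) = 113/(1 - 1/5)
= 113/(4/5)
= 565/4

S∞ = 565/4


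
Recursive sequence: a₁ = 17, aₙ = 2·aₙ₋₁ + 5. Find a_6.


Computing step by step:
a_1 = 17
a_2 = 39
a_3 = 83
a_4 = 171
a_5 = 347
a_6 = 699


a_6 = 699


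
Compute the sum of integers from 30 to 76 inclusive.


Σₖ₌30^76 k = Σₖ₌₁^76 k − Σₖ₌₁^29 k
= 76·77/2 − 29·30/2
= 2926 − 435 = 2491

Σk = 2491


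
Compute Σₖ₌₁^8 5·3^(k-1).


Sₙ = 5×(3^8 - 1)/(3 - 1)
= 5×(6561 - 1)/2
= 5×6560/2
= 16400

S_8 = 16400


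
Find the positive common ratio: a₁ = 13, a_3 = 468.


r^(n-1) = aₙ/a₁
r^2 = 468/13 = 36
r = 36^(1/2)
= ±6; taking r > 0 gives r = 6

r = 6


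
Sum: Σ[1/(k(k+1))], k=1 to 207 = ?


1/(k(k+1)) = 1/k - 1/(k+1) (partial fractions)
Telescoping: Σ = 1 - 1/208 = 207/208

Sum = 207/208


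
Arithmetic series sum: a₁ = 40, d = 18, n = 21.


aₙ = 40 + (21-1)×18 = 400
Sₙ = n(a₁+aₙ)/2 = 21×(40+400)/2
= 21×440/2 = 4620

S_21 = 4620


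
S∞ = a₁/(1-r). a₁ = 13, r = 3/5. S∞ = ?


S∞ = a₁/(1-r) = 13/(1 - 3/5)
= 13/(2/5)
= 65/2

S∞ = 65/2


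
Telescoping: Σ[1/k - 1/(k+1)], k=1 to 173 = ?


Telescoping: adjacent terms cancel.
= 1/1 - 1/174
= 1 - 1/174 = 173/174

Sum = 173/174


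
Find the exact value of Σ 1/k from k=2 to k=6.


Σₖ₌2^6 1/k = 1/2 + 1/3 + 1/4 + 1/5 + 1/6
= 29/20
≈ 1.45

Sum = 29/20 ≈ 1.45


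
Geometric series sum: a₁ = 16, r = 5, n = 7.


Sₙ = 16×(5^7 - 1)/(5 - 1)
= 16×(78125 - 1)/4
= 16×78124/4
= 312496

S_7 = 312496


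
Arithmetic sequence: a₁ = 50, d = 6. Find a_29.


aₙ = a₁ + (n-1)d
= 50 + (29-1)×6
= 50 + 168
= 218

a_29 = 218


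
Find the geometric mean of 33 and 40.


GM = √(33×40) = √1320 = 36.3318

GM = 36.3318


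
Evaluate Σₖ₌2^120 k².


Σₖ₌2^120 k² = Σₖ₌₁^120 k² − Σₖ₌₁^1 k²
= 120·121·241/6 − 1·2·3/6
= 583220 − 1 = 583219

Σk² = 583219


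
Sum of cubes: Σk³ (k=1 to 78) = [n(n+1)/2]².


n(n+1)/2 = 78×79/2 = 3081
Σk³ = 3081² = 9492561

Σk³ = 9492561


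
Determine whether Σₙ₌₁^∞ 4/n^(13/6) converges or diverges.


p-series test: Σ c/n^p converges if p > 1, diverges if p ≤ 1 (constant c > 0 doesn't affect convergence).
p = 13/6
13/6 > 1 → CONVERGES

Converges (p = 13/6 > 1)


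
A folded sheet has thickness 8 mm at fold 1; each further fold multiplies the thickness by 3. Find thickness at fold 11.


aₙ = a₁·r^(n-1)
= 8×3^10
= 8×59049
= 472392

a_11 = 472392


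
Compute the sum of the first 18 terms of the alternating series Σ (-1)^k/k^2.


S = -1 + 1/4 - 1/9 + 1/16 - 1/25 + 1/36 - 1/49 + 1/64 ± ...
= -0.821
(Full series converges to -π²/12 ≈ -0.8225)

S_18 = -0.821


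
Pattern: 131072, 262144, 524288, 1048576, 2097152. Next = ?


Pattern: powers of 2: 2ⁿ
Terms: 131072, 262144, 524288, 1048576, 2097152
Next term = 4194304

Next term = 4194304


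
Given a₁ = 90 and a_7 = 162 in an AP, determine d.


d = (aₙ - a₁)/(n-1)
= (162 - 90)/(7-1)
= 72/6 = 12

d = 12


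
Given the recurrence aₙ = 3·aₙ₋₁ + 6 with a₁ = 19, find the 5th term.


Computing step by step:
a_1 = 19
a_2 = 63
a_3 = 195
a_4 = 591
a_5 = 1779


a_5 = 1779


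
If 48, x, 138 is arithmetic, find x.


AM = (48 + 138)/2 = 186/2 = 93

AM = 93


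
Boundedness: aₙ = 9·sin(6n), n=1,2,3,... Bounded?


For all n, -1 ≤ sin(6n) ≤ 1, so -9 ≤ 9·sin(6n) ≤ 9
Lower bound: -9, Upper bound: 9
The sequence IS bounded

Bounded (-9 ≤ aₙ ≤ 9)


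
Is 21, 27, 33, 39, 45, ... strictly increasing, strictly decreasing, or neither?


Differences: 6, 6, 6, 6
All differences > 0 → strictly INCREASING

Monotonically increasing


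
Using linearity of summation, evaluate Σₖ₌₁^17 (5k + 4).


Σ(5k+4) = 5·Σk + 4·n
= 5·153 + 4·17
= 765 + 68 = 833

Σ = 833


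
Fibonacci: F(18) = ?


Fibonacci sequence: 1, 1, 2, 3, 5, 8, 13, 21, 34, 55, 89, ...
F(18) = 2584

F(18) = 2584


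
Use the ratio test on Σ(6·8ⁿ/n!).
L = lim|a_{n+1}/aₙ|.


aₙ = 6·8^n/n!
a_{n+1}/aₙ = 8^(n+1)/(n+1)! × n!/8^n  (constant 6 cancels)
= 8/(n+1)
L = lim(n→∞) 8/(n+1) = 0
L < 1 → series CONVERGES

Converges (ratio test: L = 0 < 1)


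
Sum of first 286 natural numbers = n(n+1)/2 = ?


n(n+1)/2 = 286×287/2 = 82082/2 = 41041

Σk = 41041


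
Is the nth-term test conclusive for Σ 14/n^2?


lim(n→∞) 14/n^2 = 0
lim aₙ = 0 → nth-term test is INCONCLUSIVE
(Need other tests; this is actually a convergent p-series with p=2 > 1)

Inconclusive (lim aₙ = 0; need another test)


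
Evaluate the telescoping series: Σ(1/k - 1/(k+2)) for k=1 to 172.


Telescoping with gap 2: two head and two tail terms survive.
= (1 + 1/2) - (1/173 + 1/174)
= 3/2 - 1/173 - 1/174 = 22403/15051

Sum = 22403/15051


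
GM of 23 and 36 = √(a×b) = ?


GM = √(23×36) = √828 = 28.775

GM = 28.775


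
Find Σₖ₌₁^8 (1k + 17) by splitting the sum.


Σ(1k+17) = 1·Σk + 17·n
= 1·36 + 17·8
= 36 + 136 = 172

Σ = 172


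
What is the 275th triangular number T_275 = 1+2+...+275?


n(n+1)/2 = 275×276/2 = 75900/2 = 37950

Σk = 37950


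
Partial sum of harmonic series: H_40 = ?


H_40 = 1/1 + 1/2 + 1/3 + ... + 1/40
= 2078178381193813/485721041551200
≈ 4.2785

H_40 = 2078178381193813/485721041551200 ≈ 4.2785


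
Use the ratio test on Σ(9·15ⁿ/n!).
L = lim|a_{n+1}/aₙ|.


aₙ = 9·15^n/n!
a_{n+1}/aₙ = 15^(n+1)/(n+1)! × n!/15^n  (constant 9 cancels)
= 15/(n+1)
L = lim(n→∞) 15/(n+1) = 0
L < 1 → series CONVERGES

Converges (ratio test: L = 0 < 1)


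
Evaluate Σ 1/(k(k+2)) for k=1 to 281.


1/(k(k+2)) = (1/2)·(1/k - 1/(k+2)) (partial fractions)
Telescoping: Σ = (1/2)·(1 + 1/2 - 1/282 - 1/283) = 29786/39903

Sum = 29786/39903


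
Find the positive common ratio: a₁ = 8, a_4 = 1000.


r^(n-1) = aₙ/a₁
r^3 = 1000/8 = 125
r = 125^(1/3)
= 5

r = 5


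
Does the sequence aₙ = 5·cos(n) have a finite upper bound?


For all n, -1 ≤ cos(n) ≤ 1, so -5 ≤ 5·cos(n) ≤ 5
Lower bound: -5, Upper bound: 5
The sequence IS bounded

Bounded (-5 ≤ aₙ ≤ 5)


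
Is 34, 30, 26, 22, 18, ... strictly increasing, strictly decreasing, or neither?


Differences: -4, -4, -4, -4
All differences < 0 → strictly DECREASING

Monotonically decreasing


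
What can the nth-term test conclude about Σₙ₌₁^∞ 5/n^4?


lim(n→∞) 5/n^4 = 0
lim aₙ = 0 → nth-term test is INCONCLUSIVE
(Need other tests; this is actually a convergent p-series with p=4 > 1)

Inconclusive (lim aₙ = 0; need another test)


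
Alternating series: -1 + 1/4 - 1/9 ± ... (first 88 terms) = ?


S = -1 + 1/4 - 1/9 + 1/16 - 1/25 + 1/36 - 1/49 + 1/64 ± ...
= -0.8224
(Full series converges to -π²/12 ≈ -0.8225)

S_88 = -0.8224


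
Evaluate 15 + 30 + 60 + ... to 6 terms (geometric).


Sₙ = 15×(2^6 - 1)/(2 - 1)
= 15×(64 - 1)/1
= 15×63/1
= 945

S_6 = 945


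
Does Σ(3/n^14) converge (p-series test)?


p-series test: Σ c/n^p converges if p > 1, diverges if p ≤ 1 (constant c > 0 doesn't affect convergence).
p = 14
14 > 1 → CONVERGES

Converges (p = 14 > 1)


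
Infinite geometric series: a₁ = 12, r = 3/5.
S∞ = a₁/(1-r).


S∞ = a₁/(1-r) = 12/(1 - 3/5)
= 12/(2/5)
= 30

S∞ = 30


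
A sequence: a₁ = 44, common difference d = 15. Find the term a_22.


aₙ = a₁ + (n-1)d
= 44 + (22-1)×15
= 44 + 315
= 359

a_22 = 359


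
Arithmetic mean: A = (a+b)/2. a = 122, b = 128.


AM = (122 + 128)/2 = 250/2 = 125

AM = 125


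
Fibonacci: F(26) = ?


Fibonacci sequence: 1, 1, 2, 3, 5, 8, 13, 21, 34, 55, 89, ...
F(26) = 121393

F(26) = 121393


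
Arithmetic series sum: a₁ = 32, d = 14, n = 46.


aₙ = 32 + (46-1)×14 = 662
Sₙ = n(a₁+aₙ)/2 = 46×(32+662)/2
= 46×694/2 = 15962

S_46 = 15962


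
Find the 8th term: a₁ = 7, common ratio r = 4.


aₙ = a₁·r^(n-1)
= 7×4^7
= 7×16384
= 114688

a_8 = 114688


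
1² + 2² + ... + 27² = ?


n = 27
n(n+1)(2n+1)/6 = 27×28×55/6
= 41580/6 = 6930

Σk² = 6930


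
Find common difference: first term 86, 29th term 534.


d = (aₙ - a₁)/(n-1)
= (534 - 86)/(29-1)
= 448/28 = 16

d = 16


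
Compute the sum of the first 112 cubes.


n(n+1)/2 = 112×113/2 = 6328
Σk³ = 6328² = 40043584

Σk³ = 40043584


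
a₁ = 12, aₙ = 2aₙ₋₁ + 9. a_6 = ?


Computing step by step:
a_1 = 12
a_2 = 33
a_3 = 75
a_4 = 159
a_5 = 327
a_6 = 663


a_6 = 663


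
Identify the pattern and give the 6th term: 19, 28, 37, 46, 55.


Pattern: arithmetic (d=9)
Terms: 19, 28, 37, 46, 55
Next term = 64

Next term = 64


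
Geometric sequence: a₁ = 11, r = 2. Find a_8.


aₙ = a₁·r^(n-1)
= 11×2^7
= 11×128
= 1408

a_8 = 1408


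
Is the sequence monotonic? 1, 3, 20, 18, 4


Differences: 2, 17, -2, -14
Difference at position 1 is +2 (> 0) but position 3 is -2 (< 0) — sequence both rises and falls
→ NOT monotonic

Not monotonic


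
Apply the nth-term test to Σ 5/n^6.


lim(n→∞) 5/n^6 = 0
lim aₙ = 0 → nth-term test is INCONCLUSIVE
(Need other tests; this is actually a convergent p-series with p=6 > 1)

Inconclusive (lim aₙ = 0; need another test)


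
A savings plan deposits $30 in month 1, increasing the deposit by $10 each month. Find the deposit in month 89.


aₙ = a₁ + (n-1)d
= 30 + (89-1)×10
= 30 + 880
= 910

a_89 = 910


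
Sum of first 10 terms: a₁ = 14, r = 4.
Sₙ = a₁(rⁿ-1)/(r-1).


Sₙ = 14×(4^10 - 1)/(4 - 1)
= 14×(1048576 - 1)/3
= 14×1048575/3
= 4893350

S_10 = 4893350


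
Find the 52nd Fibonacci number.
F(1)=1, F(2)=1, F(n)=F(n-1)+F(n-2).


Fibonacci sequence: 1, 1, 2, 3, 5, 8, 13, 21, 34, 55, 89, ...
F(52) = 32951280099

F(52) = 32951280099


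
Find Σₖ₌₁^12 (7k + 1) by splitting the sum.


Σ(7k+1) = 7·Σk + 1·n
= 7·78 + 1·12
= 546 + 12 = 558

Σ = 558


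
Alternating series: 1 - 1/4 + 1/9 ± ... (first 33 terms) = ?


S = 1 - 1/4 + 1/9 - 1/16 + 1/25 - 1/36 + 1/49 - 1/64 ± ...
= 0.8229
(Full series converges to +π²/12 ≈ +0.8225)

S_33 = 0.8229


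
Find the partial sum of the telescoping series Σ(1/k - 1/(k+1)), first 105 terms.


Telescoping: adjacent terms cancel.
= 1/1 - 1/106
= 1 - 1/106 = 105/106

Sum = 105/106


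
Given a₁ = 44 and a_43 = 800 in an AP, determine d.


d = (aₙ - a₁)/(n-1)
= (800 - 44)/(43-1)
= 756/42 = 18

d = 18


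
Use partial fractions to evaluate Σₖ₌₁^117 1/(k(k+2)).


1/(k(k+2)) = (1/2)·(1/k - 1/(k+2)) (partial fractions)
Telescoping: Σ = (1/2)·(1 + 1/2 - 1/118 - 1/119) = 10413/14042

Sum = 10413/14042


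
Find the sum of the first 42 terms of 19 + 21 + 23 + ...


aₙ = 19 + (42-1)×2 = 101
Sₙ = n(a₁+aₙ)/2 = 42×(19+101)/2
= 42×120/2 = 2520

S_42 = 2520


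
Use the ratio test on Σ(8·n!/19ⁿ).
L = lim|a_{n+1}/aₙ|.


aₙ = 8·n!/19^n
a_{n+1}/aₙ = (n+1)!/19^(n+1) × 19^n/n!  (constant 8 cancels)
= (n+1)/19
L = lim(n→∞) (n+1)/19 = ∞
L > 1 → series DIVERGES

Diverges (ratio test: L = ∞ > 1)


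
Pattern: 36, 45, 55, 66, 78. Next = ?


Pattern: triangular numbers: n(n+1)/2
Terms: 36, 45, 55, 66, 78
Next term = 91

Next term = 91


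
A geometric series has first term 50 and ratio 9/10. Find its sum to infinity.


S∞ = a₁/(1-r) = 50/(1 - 9/10)
= 50/(1/10)
= 500

S∞ = 500


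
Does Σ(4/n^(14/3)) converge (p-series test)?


p-series test: Σ c/n^p converges if p > 1, diverges if p ≤ 1 (constant c > 0 doesn't affect convergence).
p = 14/3
14/3 > 1 → CONVERGES

Converges (p = 14/3 > 1)


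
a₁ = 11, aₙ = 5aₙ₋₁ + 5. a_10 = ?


Computing step by step:
a_1 = 11
a_2 = 60
a_3 = 305
a_4 = 1530
a_5 = 7655
a_6 = 38280
a_7 = 191405
a_8 = 957030
a_9 = 4785155
a_10 = 23925780


a_10 = 23925780


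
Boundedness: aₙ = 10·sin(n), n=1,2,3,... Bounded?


For all n, -1 ≤ sin(n) ≤ 1, so -10 ≤ 10·sin(n) ≤ 10
Lower bound: -10, Upper bound: 10
The sequence IS bounded

Bounded (-10 ≤ aₙ ≤ 10)


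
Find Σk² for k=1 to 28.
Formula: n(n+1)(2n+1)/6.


n = 28
n(n+1)(2n+1)/6 = 28×29×57/6
= 46284/6 = 7714

Σk² = 7714


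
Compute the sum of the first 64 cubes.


n(n+1)/2 = 64×65/2 = 2080
Σk³ = 2080² = 4326400

Σk³ = 4326400


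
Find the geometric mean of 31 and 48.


GM = √(31×48) = √1488 = 38.5746

GM = 38.5746


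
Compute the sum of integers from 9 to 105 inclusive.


Σₖ₌9^105 k = Σₖ₌₁^105 k − Σₖ₌₁^8 k
= 105·106/2 − 8·9/2
= 5565 − 36 = 5529

Σk = 5529


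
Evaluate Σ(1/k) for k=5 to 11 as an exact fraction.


Σₖ₌5^11 1/k = 1/5 + 1/6 + 1/7 + 1/8 + 1/9 + 1/10 + 1/11
= 25961/27720
≈ 0.9365

Sum = 25961/27720 ≈ 0.9365


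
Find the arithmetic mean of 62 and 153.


AM = (62 + 153)/2 = 215/2 = 107.5

AM = 107.5


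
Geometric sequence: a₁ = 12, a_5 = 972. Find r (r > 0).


r^(n-1) = aₙ/a₁
r^4 = 972/12 = 81
r = 81^(1/4)
= ±3; taking r > 0 gives r = 3

r = 3


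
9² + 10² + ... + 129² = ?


Σₖ₌9^129 k² = Σₖ₌₁^129 k² − Σₖ₌₁^8 k²
= 129·130·259/6 − 8·9·17/6
= 723905 − 204 = 723701

Σk² = 723701


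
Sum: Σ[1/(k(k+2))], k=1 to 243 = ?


1/(k(k+2)) = (1/2)·(1/k - 1/(k+2)) (partial fractions)
Telescoping: Σ = (1/2)·(1 + 1/2 - 1/244 - 1/245) = 89181/119560

Sum = 89181/119560


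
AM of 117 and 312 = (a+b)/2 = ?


AM = (117 + 312)/2 = 429/2 = 214.5

AM = 214.5


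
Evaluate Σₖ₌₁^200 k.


n(n+1)/2 = 200×201/2 = 40200/2 = 20100

Σk = 20100


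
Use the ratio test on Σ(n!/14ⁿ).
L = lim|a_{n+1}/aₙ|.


aₙ = n!/14^n
a_{n+1}/aₙ = (n+1)!/14^(n+1) × 14^n/n!
= (n+1)/14
L = lim(n→∞) (n+1)/14 = ∞
L > 1 → series DIVERGES

Diverges (ratio test: L = ∞ > 1)


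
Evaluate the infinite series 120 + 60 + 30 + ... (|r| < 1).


S∞ = a₁/(1-r) = 120/(1 - 1/2)
= 120/(1/2)
= 240

S∞ = 240


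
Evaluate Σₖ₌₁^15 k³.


n(n+1)/2 = 15×16/2 = 120
Σk³ = 120² = 14400

Σk³ = 14400


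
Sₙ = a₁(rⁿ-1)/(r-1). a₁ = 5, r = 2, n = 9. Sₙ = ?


Sₙ = 5×(2^9 - 1)/(2 - 1)
= 5×(512 - 1)/1
= 5×511/1
= 2555

S_9 = 2555


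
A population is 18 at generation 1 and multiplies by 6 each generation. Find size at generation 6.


aₙ = a₁·r^(n-1)
= 18×6^5
= 18×7776
= 139968

a_6 = 139968


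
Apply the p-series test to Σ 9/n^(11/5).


p-series test: Σ c/n^p converges if p > 1, diverges if p ≤ 1 (constant c > 0 doesn't affect convergence).
p = 11/5
11/5 > 1 → CONVERGES

Converges (p = 11/5 > 1)


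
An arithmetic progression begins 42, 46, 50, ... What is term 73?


aₙ = a₁ + (n-1)d
= 42 + (73-1)×4
= 42 + 288
= 330

a_73 = 330


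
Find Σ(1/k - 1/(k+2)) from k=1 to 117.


Telescoping with gap 2: two head and two tail terms survive.
= (1 + 1/2) - (1/118 + 1/119)
= 3/2 - 1/118 - 1/119 = 10413/7021

Sum = 10413/7021


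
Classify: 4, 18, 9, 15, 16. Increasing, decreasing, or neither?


Differences: 14, -9, 6, 1
Difference at position 1 is +14 (> 0) but position 2 is -9 (< 0) — sequence both rises and falls
→ NOT monotonic

Not monotonic


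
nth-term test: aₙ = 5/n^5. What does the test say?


lim(n→∞) 5/n^5 = 0
lim aₙ = 0 → nth-term test is INCONCLUSIVE
(Need other tests; this is actually a convergent p-series with p=5 > 1)

Inconclusive (lim aₙ = 0; need another test)


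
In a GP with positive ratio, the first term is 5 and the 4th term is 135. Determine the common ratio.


r^(n-1) = aₙ/a₁
r^3 = 135/5 = 27
r = 27^(1/3)
= 3

r = 3


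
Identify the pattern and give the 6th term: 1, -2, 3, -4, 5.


Pattern: alternating sign, magnitude arithmetic (d=1)
Terms: 1, -2, 3, -4, 5
Next term = -6

Next term = -6


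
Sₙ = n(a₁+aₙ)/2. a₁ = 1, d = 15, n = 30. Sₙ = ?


aₙ = 1 + (30-1)×15 = 436
Sₙ = n(a₁+aₙ)/2 = 30×(1+436)/2
= 30×437/2 = 6555

S_30 = 6555


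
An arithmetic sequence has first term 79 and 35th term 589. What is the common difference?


d = (aₙ - a₁)/(n-1)
= (589 - 79)/(35-1)
= 510/34 = 15

d = 15


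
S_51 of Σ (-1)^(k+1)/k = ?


S = 1 - 1/2 + 1/3 - 1/4 + 1/5 - 1/6 + 1/7 - 1/8 ± ...
= 0.7029
(Full series converges to +ln(2) ≈ +0.6931)

S_51 = 0.7029


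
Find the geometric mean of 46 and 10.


GM = √(46×10) = √460 = 21.4476

GM = 21.4476


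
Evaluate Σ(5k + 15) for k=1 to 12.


Σ(5k+15) = 5·Σk + 15·n
= 5·78 + 15·12
= 390 + 180 = 570

Σ = 570


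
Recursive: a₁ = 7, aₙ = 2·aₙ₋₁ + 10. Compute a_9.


Computing step by step:
a_1 = 7
a_2 = 24
a_3 = 58
a_4 = 126
a_5 = 262
a_6 = 534
a_7 = 1078
a_8 = 2166
a_9 = 4342


a_9 = 4342


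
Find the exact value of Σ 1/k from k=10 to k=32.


Σₖ₌10^32 1/k = 1/10 + 1/11 + 1/12 + ... + 1/32
= 177548058726419/144403552893600
≈ 1.2295

Sum = 177548058726419/144403552893600 ≈ 1.2295


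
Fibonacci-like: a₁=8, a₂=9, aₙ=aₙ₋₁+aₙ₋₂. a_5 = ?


Computing iteratively: 8, 9, 17, 26, 43
a_5 = 43

a_5 = 43


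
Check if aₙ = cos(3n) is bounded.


For all n, -1 ≤ cos(3n) ≤ 1, so -1 ≤ cos(3n) ≤ 1
Lower bound: -1, Upper bound: 1
The sequence IS bounded

Bounded (-1 ≤ aₙ ≤ 1)


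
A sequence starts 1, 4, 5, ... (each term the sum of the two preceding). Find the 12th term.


Computing iteratively: 1, 4, 5, 9, 14, 23, 37, 60, 97, 157, 254, 411
a_12 = 411

a_12 = 411


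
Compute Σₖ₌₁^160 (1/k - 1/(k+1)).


Telescoping: adjacent terms cancel.
= 1/1 - 1/161
= 1 - 1/161 = 160/161

Sum = 160/161


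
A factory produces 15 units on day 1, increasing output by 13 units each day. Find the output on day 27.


aₙ = a₁ + (n-1)d
= 15 + (27-1)×13
= 15 + 338
= 353

a_27 = 353


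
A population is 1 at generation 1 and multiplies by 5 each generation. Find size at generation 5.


aₙ = a₁·r^(n-1)
= 1×5^4
= 1×625
= 625

a_5 = 625


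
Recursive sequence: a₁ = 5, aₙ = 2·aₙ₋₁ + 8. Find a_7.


Computing step by step:
a_1 = 5
a_2 = 18
a_3 = 44
a_4 = 96
a_5 = 200
a_6 = 408
a_7 = 824


a_7 = 824


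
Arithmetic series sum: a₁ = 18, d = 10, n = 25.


aₙ = 18 + (25-1)×10 = 258
Sₙ = n(a₁+aₙ)/2 = 25×(18+258)/2
= 25×276/2 = 3450

S_25 = 3450


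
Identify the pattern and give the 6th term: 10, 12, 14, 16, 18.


Pattern: arithmetic (d=2)
Terms: 10, 12, 14, 16, 18
Next term = 20

Next term = 20


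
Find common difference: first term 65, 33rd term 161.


d = (aₙ - a₁)/(n-1)
= (161 - 65)/(33-1)
= 96/32 = 3

d = 3


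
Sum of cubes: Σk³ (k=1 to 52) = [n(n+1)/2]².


n(n+1)/2 = 52×53/2 = 1378
Σk³ = 1378² = 1898884

Σk³ = 1898884


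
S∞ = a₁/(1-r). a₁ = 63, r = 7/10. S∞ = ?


S∞ = a₁/(1-r) = 63/(1 - 7/10)
= 63/(3/10)
= 210

S∞ = 210


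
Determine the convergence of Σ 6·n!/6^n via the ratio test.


aₙ = 6·n!/6^n
a_{n+1}/aₙ = (n+1)!/6^(n+1) × 6^n/n!  (constant 6 cancels)
= (n+1)/6
L = lim(n→∞) (n+1)/6 = ∞
L > 1 → series DIVERGES

Diverges (ratio test: L = ∞ > 1)


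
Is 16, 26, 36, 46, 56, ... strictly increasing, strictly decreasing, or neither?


Differences: 10, 10, 10, 10
All differences > 0 → strictly INCREASING

Monotonically increasing


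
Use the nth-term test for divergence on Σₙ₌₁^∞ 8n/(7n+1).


lim(n→∞) 8n/(7n+1) = 8/7 = 8/7  (divide numerator and denominator by n)
lim aₙ = 8/7 ≠ 0 → series DIVERGES

Diverges (lim aₙ = 8/7 ≠ 0)


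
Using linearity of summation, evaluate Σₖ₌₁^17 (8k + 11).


Σ(8k+11) = 8·Σk + 11·n
= 8·153 + 11·17
= 1224 + 187 = 1411

Σ = 1411


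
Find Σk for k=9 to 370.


Σₖ₌9^370 k = Σₖ₌₁^370 k − Σₖ₌₁^8 k
= 370·371/2 − 8·9/2
= 68635 − 36 = 68599

Σk = 68599


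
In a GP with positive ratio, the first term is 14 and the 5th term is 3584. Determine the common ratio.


r^(n-1) = aₙ/a₁
r^4 = 3584/14 = 256
r = 256^(1/4)
= ±4; taking r > 0 gives r = 4

r = 4


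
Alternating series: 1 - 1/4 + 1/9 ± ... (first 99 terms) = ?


S = 1 - 1/4 + 1/9 - 1/16 + 1/25 - 1/36 + 1/49 - 1/64 ± ...
= 0.8225
(Full series converges to +π²/12 ≈ +0.8225)

S_99 = 0.8225


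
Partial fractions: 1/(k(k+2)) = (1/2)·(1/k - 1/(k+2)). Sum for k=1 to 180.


1/(k(k+2)) = (1/2)·(1/k - 1/(k+2)) (partial fractions)
Telescoping: Σ = (1/2)·(1 + 1/2 - 1/181 - 1/182) = 24525/32942

Sum = 24525/32942


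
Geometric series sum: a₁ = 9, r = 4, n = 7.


Sₙ = 9×(4^7 - 1)/(4 - 1)
= 9×(16384 - 1)/3
= 9×16383/3
= 49149

S_7 = 49149


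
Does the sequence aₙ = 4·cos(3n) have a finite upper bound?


For all n, -1 ≤ cos(3n) ≤ 1, so -4 ≤ 4·cos(3n) ≤ 4
Lower bound: -4, Upper bound: 4
The sequence IS bounded

Bounded (-4 ≤ aₙ ≤ 4)


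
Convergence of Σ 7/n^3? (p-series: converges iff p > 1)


p-series test: Σ c/n^p converges if p > 1, diverges if p ≤ 1 (constant c > 0 doesn't affect convergence).
p = 3
3 > 1 → CONVERGES

Converges (p = 3 > 1)


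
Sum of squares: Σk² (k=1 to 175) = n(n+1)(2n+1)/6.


n = 175
n(n+1)(2n+1)/6 = 175×176×351/6
= 10810800/6 = 1801800

Σk² = 1801800


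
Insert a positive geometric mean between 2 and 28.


GM = √(2×28) = √56 = 7.4833

GM = 7.4833


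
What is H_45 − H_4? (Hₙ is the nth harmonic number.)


Σₖ₌5^45 1/k = 1/5 + 1/6 + 1/7 + ... + 1/45
= 3110637032899029427/1345655451257488800
≈ 2.3116

Sum = 3110637032899029427/1345655451257488800 ≈ 2.3116


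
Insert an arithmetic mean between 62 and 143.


AM = (62 + 143)/2 = 205/2 = 102.5

AM = 102.5


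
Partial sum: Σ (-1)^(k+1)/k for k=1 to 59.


S = 1 - 1/2 + 1/3 - 1/4 + 1/5 - 1/6 + 1/7 - 1/8 ± ...
= 0.7015
(Full series converges to +ln(2) ≈ +0.6931)

S_59 = 0.7015


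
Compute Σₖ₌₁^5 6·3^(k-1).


Sₙ = 6×(3^5 - 1)/(3 - 1)
= 6×(243 - 1)/2
= 6×242/2
= 726

S_5 = 726


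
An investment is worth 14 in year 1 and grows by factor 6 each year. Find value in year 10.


aₙ = a₁·r^(n-1)
= 14×6^9
= 14×10077696
= 141087744

a_10 = 141087744


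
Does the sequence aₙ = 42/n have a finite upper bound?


a₁ = 42, a₂ = 42/2, a₃ = 42/3, ...
0 < aₙ ≤ 42 for all n ≥ 1
Lower bound: 0, Upper bound: 42
The sequence IS bounded

Bounded (0 < aₙ ≤ 42)


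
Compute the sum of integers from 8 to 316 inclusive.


Σₖ₌8^316 k = Σₖ₌₁^316 k − Σₖ₌₁^7 k
= 316·317/2 − 7·8/2
= 50086 − 28 = 50058

Σk = 50058


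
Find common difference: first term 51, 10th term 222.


d = (aₙ - a₁)/(n-1)
= (222 - 51)/(10-1)
= 171/9 = 19

d = 19


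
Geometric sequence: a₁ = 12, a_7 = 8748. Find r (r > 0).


r^(n-1) = aₙ/a₁
r^6 = 8748/12 = 729
r = 729^(1/6)
= ±3; taking r > 0 gives r = 3

r = 3


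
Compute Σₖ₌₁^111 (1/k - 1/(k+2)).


Telescoping with gap 2: two head and two tail terms survive.
= (1 + 1/2) - (1/112 + 1/113)
= 3/2 - 1/112 - 1/113 = 18759/12656

Sum = 18759/12656


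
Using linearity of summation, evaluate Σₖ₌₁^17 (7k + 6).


Σ(7k+6) = 7·Σk + 6·n
= 7·153 + 6·17
= 1071 + 102 = 1173

Σ = 1173


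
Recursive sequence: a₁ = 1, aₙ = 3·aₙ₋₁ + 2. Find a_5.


Computing step by step:
a_1 = 1
a_2 = 5
a_3 = 17
a_4 = 53
a_5 = 161


a_5 = 161


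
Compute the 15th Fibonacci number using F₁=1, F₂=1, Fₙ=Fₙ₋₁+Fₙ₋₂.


Fibonacci sequence: 1, 1, 2, 3, 5, 8, 13, 21, 34, 55, 89, ...
F(15) = 610

F(15) = 610


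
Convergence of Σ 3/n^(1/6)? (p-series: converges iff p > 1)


p-series test: Σ c/n^p converges if p > 1, diverges if p ≤ 1 (constant c > 0 doesn't affect convergence).
p = 1/6
1/6 ≤ 1 → DIVERGES

Diverges (p = 1/6 ≤ 1)


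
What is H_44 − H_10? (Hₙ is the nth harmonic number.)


Σₖ₌11^44 1/k = 1/11 + 1/12 + 1/13 + ... + 1/44
= 13599602363903961529/9419588158802421600
≈ 1.4438

Sum = 13599602363903961529/9419588158802421600 ≈ 1.4438


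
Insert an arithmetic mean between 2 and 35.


AM = (2 + 35)/2 = 37/2 = 18.5

AM = 18.5


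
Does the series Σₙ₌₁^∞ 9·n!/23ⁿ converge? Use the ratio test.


aₙ = 9·n!/23^n
a_{n+1}/aₙ = (n+1)!/23^(n+1) × 23^n/n!  (constant 9 cancels)
= (n+1)/23
L = lim(n→∞) (n+1)/23 = ∞
L > 1 → series DIVERGES

Diverges (ratio test: L = ∞ > 1)


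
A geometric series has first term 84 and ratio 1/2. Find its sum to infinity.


S∞ = a₁/(1-r) = 84/(1 - 1/2)
= 84/(1/2)
= 168

S∞ = 168


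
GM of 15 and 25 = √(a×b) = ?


GM = √(15×25) = √375 = 19.3649

GM = 19.3649


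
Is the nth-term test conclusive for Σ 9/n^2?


lim(n→∞) 9/n^2 = 0
lim aₙ = 0 → nth-term test is INCONCLUSIVE
(Need other tests; this is actually a convergent p-series with p=2 > 1)

Inconclusive (lim aₙ = 0; need another test)


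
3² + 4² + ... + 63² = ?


Σₖ₌3^63 k² = Σₖ₌₁^63 k² − Σₖ₌₁^2 k²
= 63·64·127/6 − 2·3·5/6
= 85344 − 5 = 85339

Σk² = 85339


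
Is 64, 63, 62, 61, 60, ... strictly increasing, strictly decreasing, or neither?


Differences: -1, -1, -1, -1
All differences < 0 → strictly DECREASING

Monotonically decreasing


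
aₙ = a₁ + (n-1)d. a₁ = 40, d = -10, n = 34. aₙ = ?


aₙ = a₁ + (n-1)d
= 40 + (34-1)×-10
= 40 - 330
= -290

a_34 = -290


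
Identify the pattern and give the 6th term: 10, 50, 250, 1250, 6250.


Pattern: geometric (r=5)
Terms: 10, 50, 250, 1250, 6250
Next term = 31250

Next term = 31250


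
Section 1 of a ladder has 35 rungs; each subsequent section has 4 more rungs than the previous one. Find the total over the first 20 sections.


aₙ = 35 + (20-1)×4 = 111
Sₙ = n(a₁+aₙ)/2 = 20×(35+111)/2
= 20×146/2 = 1460

S_20 = 1460


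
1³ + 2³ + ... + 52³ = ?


n(n+1)/2 = 52×53/2 = 1378
Σk³ = 1378² = 1898884

Σk³ = 1898884


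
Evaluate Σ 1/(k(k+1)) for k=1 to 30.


1/(k(k+1)) = 1/k - 1/(k+1) (partial fractions)
Telescoping: Σ = 1 - 1/31 = 30/31

Sum = 30/31


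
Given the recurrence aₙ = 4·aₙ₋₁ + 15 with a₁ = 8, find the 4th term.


Computing step by step:
a_1 = 8
a_2 = 47
a_3 = 203
a_4 = 827


a_4 = 827


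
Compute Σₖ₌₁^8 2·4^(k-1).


Sₙ = 2×(4^8 - 1)/(4 - 1)
= 2×(65536 - 1)/3
= 2×65535/3
= 43690

S_8 = 43690


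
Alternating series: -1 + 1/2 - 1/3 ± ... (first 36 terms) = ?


S = -1 + 1/2 - 1/3 + 1/4 - 1/5 + 1/6 - 1/7 + 1/8 ± ...
= -0.6795
(Full series converges to -ln(2) ≈ -0.6931)

S_36 = -0.6795


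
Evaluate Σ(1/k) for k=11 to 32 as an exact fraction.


Σₖ₌11^32 1/k = 1/11 + 1/12 + 1/13 + ... + 1/32
= 163107703437059/144403552893600
≈ 1.1295

Sum = 163107703437059/144403552893600 ≈ 1.1295


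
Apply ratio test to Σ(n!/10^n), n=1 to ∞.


aₙ = n!/10^n
a_{n+1}/aₙ = (n+1)!/10^(n+1) × 10^n/n!
= (n+1)/10
L = lim(n→∞) (n+1)/10 = ∞
L > 1 → series DIVERGES

Diverges (ratio test: L = ∞ > 1)


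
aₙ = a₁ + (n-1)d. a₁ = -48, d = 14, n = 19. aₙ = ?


aₙ = a₁ + (n-1)d
= -48 + (19-1)×14
= -48 + 252
= 204

a_19 = 204


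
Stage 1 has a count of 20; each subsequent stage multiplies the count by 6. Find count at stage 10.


aₙ = a₁·r^(n-1)
= 20×6^9
= 20×10077696
= 201553920

a_10 = 201553920


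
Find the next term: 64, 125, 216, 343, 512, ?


Pattern: perfect cubes: n³
Terms: 64, 125, 216, 343, 512
Next term = 729

Next term = 729


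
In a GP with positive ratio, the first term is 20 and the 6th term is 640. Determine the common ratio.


r^(n-1) = aₙ/a₁
r^5 = 640/20 = 32
r = 32^(1/5)
= 2

r = 2


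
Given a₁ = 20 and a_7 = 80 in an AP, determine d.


d = (aₙ - a₁)/(n-1)
= (80 - 20)/(7-1)
= 60/6 = 10

d = 10


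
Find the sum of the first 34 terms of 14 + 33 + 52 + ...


aₙ = 14 + (34-1)×19 = 641
Sₙ = n(a₁+aₙ)/2 = 34×(14+641)/2
= 34×655/2 = 11135

S_34 = 11135


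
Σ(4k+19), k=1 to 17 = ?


Σ(4k+19) = 4·Σk + 19·n
= 4·153 + 19·17
= 612 + 323 = 935

Σ = 935


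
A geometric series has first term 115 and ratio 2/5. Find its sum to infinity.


S∞ = a₁/(1-r) = 115/(1 - 2/5)
= 115/(3/5)
= 575/3

S∞ = 575/3


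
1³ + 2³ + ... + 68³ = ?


n(n+1)/2 = 68×69/2 = 2346
Σk³ = 2346² = 5503716

Σk³ = 5503716


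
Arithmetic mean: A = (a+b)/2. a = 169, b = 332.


AM = (169 + 332)/2 = 501/2 = 250.5

AM = 250.5


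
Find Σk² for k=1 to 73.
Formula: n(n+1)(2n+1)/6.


n = 73
n(n+1)(2n+1)/6 = 73×74×147/6
= 794094/6 = 132349

Σk² = 132349


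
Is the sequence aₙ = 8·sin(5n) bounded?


For all n, -1 ≤ sin(5n) ≤ 1, so -8 ≤ 8·sin(5n) ≤ 8
Lower bound: -8, Upper bound: 8
The sequence IS bounded

Bounded (-8 ≤ aₙ ≤ 8)


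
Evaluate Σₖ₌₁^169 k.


n(n+1)/2 = 169×170/2 = 28730/2 = 14365

Σk = 14365


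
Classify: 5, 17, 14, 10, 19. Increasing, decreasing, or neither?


Differences: 12, -3, -4, 9
Difference at position 1 is +12 (> 0) but position 2 is -3 (< 0) — sequence both rises and falls
→ NOT monotonic

Not monotonic


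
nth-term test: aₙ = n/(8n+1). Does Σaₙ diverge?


lim(n→∞) n/(8n+1) = 1/8 = 1/8  (divide numerator and denominator by n)
lim aₙ = 1/8 ≠ 0 → series DIVERGES

Diverges (lim aₙ = 1/8 ≠ 0)


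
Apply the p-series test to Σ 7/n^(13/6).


p-series test: Σ c/n^p converges if p > 1, diverges if p ≤ 1 (constant c > 0 doesn't affect convergence).
p = 13/6
13/6 > 1 → CONVERGES

Converges (p = 13/6 > 1)


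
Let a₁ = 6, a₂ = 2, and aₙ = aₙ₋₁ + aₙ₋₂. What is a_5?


Computing iteratively: 6, 2, 8, 10, 18
a_5 = 18

a_5 = 18


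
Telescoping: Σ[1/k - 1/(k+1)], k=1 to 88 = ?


Telescoping: adjacent terms cancel.
= 1/1 - 1/89
= 1 - 1/89 = 88/89

Sum = 88/89


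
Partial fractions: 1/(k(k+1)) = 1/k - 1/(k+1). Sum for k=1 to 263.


1/(k(k+1)) = 1/k - 1/(k+1) (partial fractions)
Telescoping: Σ = 1 - 1/264 = 263/264

Sum = 263/264


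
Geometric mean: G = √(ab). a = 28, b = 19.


GM = √(28×19) = √532 = 23.0651

GM = 23.0651


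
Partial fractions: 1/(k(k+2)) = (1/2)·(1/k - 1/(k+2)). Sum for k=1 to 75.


1/(k(k+2)) = (1/2)·(1/k - 1/(k+2)) (partial fractions)
Telescoping: Σ = (1/2)·(1 + 1/2 - 1/76 - 1/77) = 8625/11704

Sum = 8625/11704


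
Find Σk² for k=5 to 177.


Σₖ₌5^177 k² = Σₖ₌₁^177 k² − Σₖ₌₁^4 k²
= 177·178·355/6 − 4·5·9/6
= 1864105 − 30 = 1864075

Σk² = 1864075


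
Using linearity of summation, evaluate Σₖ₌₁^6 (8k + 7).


Σ(8k+7) = 8·Σk + 7·n
= 8·21 + 7·6
= 168 + 42 = 210

Σ = 210


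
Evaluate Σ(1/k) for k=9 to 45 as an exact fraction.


Σₖ₌9^45 1/k = 1/9 + 1/10 + 1/11 + ... + 1/45
= 15797506267624526569/9419588158802421600
≈ 1.6771

Sum = 15797506267624526569/9419588158802421600 ≈ 1.6771


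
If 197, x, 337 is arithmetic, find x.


AM = (197 + 337)/2 = 534/2 = 267

AM = 267


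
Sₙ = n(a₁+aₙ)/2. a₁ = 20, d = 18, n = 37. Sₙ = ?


aₙ = 20 + (37-1)×18 = 668
Sₙ = n(a₁+aₙ)/2 = 37×(20+668)/2
= 37×688/2 = 12728

S_37 = 12728


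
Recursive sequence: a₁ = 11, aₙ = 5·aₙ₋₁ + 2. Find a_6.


Computing step by step:
a_1 = 11
a_2 = 57
a_3 = 287
a_4 = 1437
a_5 = 7187
a_6 = 35937


a_6 = 35937


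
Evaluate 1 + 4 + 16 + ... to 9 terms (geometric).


Sₙ = 1×(4^9 - 1)/(4 - 1)
= 1×(262144 - 1)/3
= 1×262143/3
= 87381

S_9 = 87381


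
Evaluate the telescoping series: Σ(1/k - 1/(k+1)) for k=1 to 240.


Telescoping: adjacent terms cancel.
= 1/1 - 1/241
= 1 - 1/241 = 240/241

Sum = 240/241


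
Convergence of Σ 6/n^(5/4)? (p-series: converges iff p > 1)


p-series test: Σ c/n^p converges if p > 1, diverges if p ≤ 1 (constant c > 0 doesn't affect convergence).
p = 5/4
5/4 > 1 → CONVERGES

Converges (p = 5/4 > 1)


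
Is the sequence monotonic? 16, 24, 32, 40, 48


Differences: 8, 8, 8, 8
All differences > 0 → strictly INCREASING

Monotonically increasing


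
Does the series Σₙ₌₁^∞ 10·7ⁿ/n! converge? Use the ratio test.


aₙ = 10·7^n/n!
a_{n+1}/aₙ = 7^(n+1)/(n+1)! × n!/7^n  (constant 10 cancels)
= 7/(n+1)
L = lim(n→∞) 7/(n+1) = 0
L < 1 → series CONVERGES

Converges (ratio test: L = 0 < 1)


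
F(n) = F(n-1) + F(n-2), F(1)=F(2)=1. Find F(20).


Fibonacci sequence: 1, 1, 2, 3, 5, 8, 13, 21, 34, 55, 89, ...
F(20) = 6765

F(20) = 6765


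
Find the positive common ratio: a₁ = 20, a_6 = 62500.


r^(n-1) = aₙ/a₁
r^5 = 62500/20 = 3125
r = 3125^(1/5)
= 5

r = 5


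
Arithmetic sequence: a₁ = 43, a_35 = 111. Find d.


d = (aₙ - a₁)/(n-1)
= (111 - 43)/(35-1)
= 68/34 = 2

d = 2


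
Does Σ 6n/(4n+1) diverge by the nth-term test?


lim(n→∞) 6n/(4n+1) = 6/4 = 3/2  (divide numerator and denominator by n)
lim aₙ = 3/2 ≠ 0 → series DIVERGES

Diverges (lim aₙ = 3/2 ≠ 0)


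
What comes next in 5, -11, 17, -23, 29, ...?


Pattern: alternating sign, magnitude arithmetic (d=6)
Terms: 5, -11, 17, -23, 29
Next term = -35

Next term = -35
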